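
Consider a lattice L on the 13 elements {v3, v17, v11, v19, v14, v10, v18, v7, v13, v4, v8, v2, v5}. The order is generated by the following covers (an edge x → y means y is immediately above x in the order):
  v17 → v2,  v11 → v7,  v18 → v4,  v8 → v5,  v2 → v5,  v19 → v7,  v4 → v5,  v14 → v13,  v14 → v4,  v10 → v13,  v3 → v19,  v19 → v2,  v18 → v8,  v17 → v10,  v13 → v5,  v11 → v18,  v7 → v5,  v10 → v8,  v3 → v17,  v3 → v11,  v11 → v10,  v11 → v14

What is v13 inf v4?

Common lower bounds of {v13, v4}: v11, v14, v3.
The greatest among these is v14.

v14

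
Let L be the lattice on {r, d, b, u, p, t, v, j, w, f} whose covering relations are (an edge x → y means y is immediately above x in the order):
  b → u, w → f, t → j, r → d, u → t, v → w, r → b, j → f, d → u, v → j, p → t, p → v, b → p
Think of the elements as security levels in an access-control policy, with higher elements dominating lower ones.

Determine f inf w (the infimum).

w

Common lower bounds of {f, w}: b, p, r, v, w.
The greatest among these is w.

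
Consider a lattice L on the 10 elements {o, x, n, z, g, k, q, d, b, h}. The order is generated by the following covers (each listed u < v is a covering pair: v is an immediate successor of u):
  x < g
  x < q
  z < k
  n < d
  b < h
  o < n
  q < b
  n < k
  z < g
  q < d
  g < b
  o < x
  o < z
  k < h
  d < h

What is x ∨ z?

Common upper bounds of {x, z}: b, g, h.
The least among these is g.

g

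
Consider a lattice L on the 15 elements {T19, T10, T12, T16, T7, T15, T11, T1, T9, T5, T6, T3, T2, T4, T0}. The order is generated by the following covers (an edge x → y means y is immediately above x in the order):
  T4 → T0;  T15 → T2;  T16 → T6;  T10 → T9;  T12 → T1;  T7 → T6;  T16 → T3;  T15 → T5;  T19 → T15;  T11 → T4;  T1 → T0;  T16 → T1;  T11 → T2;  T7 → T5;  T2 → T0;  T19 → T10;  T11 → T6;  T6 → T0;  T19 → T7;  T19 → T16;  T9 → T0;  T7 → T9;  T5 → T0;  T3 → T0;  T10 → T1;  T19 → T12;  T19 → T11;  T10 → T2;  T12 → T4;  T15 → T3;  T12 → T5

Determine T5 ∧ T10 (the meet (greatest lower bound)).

Common lower bounds of {T5, T10}: T19.
The greatest among these is T19.

T19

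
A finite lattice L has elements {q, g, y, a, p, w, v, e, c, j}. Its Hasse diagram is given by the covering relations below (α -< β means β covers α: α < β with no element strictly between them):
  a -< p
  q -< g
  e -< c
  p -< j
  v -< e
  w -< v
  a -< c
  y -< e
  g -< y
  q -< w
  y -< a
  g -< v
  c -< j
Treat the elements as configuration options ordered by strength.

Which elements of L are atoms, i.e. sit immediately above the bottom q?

The atoms are exactly the elements that cover q: g, w.

g, w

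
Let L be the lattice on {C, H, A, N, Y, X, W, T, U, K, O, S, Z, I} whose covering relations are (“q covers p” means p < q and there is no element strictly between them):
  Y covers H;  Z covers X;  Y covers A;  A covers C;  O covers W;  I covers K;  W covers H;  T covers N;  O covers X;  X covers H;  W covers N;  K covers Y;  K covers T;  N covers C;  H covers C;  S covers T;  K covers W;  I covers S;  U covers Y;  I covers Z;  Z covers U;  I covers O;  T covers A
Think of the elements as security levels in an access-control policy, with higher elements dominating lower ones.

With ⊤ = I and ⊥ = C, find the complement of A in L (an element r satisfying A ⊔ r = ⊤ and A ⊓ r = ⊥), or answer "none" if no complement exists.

O

Need r with A ∨ r = I and A ∧ r = C.
Checking each element gives: O.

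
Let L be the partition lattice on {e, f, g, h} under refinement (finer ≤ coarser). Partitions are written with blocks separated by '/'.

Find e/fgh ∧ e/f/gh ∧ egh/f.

The meet (common refinement) of e/fgh, e/f/gh, egh/f intersects blocks pairwise, giving e/f/gh.

e/f/gh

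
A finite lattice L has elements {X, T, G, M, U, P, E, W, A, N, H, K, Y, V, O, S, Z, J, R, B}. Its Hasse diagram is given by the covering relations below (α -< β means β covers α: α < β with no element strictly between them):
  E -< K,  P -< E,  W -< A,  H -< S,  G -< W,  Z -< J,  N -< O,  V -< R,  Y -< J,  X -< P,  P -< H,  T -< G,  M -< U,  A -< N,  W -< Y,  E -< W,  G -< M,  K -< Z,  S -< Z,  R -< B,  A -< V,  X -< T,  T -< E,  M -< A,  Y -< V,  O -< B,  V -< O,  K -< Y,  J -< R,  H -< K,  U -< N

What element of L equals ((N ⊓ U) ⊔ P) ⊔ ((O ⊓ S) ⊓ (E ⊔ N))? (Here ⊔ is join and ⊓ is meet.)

N

N ∧ U = U
U ∨ P = N
O ∧ S = H
E ∨ N = N
H ∧ N = P
N ∨ P = N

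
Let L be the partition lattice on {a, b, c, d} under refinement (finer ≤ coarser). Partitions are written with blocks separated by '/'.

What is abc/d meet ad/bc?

The meet (common refinement) of abc/d and ad/bc intersects blocks pairwise, giving a/bc/d.

a/bc/d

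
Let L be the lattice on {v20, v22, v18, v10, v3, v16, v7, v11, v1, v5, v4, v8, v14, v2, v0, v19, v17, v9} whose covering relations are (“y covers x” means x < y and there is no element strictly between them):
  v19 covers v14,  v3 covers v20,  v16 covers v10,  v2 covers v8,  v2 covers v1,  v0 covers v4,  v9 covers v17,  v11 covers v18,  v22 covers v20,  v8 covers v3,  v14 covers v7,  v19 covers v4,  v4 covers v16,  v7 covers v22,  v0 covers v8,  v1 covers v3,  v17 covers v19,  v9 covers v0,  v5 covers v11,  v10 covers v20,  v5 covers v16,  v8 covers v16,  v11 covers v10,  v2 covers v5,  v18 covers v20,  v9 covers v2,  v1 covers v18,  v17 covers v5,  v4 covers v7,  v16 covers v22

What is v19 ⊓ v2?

Common lower bounds of {v19, v2}: v10, v16, v20, v22.
The greatest among these is v16.

v16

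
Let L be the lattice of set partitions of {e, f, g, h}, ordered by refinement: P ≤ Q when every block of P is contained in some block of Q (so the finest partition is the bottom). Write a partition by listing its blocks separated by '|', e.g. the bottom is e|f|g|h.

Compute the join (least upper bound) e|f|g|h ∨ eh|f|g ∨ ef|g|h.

The join of e|f|g|h, eh|f|g, ef|g|h merges any blocks that overlap across the partitions, giving efh|g.

efh|g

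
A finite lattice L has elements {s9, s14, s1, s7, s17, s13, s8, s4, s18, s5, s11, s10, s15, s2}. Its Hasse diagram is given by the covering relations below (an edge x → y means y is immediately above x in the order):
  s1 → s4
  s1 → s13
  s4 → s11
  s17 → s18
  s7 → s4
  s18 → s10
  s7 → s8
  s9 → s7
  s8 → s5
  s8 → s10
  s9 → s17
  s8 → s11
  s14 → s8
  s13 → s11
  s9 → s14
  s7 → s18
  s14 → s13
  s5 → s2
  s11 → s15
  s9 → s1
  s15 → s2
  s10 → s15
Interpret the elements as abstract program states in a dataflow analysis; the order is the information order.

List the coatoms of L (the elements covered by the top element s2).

s15, s5

The coatoms are exactly the elements covered by s2: s15, s5.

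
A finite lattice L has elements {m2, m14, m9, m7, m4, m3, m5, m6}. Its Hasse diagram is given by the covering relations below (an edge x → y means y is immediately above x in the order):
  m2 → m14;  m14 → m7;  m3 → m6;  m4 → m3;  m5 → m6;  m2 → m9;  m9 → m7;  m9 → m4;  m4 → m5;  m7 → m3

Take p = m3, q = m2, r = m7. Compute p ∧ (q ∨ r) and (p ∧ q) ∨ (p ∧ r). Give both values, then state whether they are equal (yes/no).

m7; m7; yes

q ∨ r = m7, so p ∧ (q ∨ r) = m3 ∧ m7 = m7.
p ∧ q = m2 and p ∧ r = m7, so (p ∧ q) ∨ (p ∧ r) = m2 ∨ m7 = m7.
Equal: yes.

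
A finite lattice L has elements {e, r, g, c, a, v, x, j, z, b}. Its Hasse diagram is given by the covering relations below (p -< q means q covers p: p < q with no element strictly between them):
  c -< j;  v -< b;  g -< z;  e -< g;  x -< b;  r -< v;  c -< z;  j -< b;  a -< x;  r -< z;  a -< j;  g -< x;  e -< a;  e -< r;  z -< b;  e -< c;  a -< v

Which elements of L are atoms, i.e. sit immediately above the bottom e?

The atoms are exactly the elements that cover e: a, c, g, r.

a, c, g, r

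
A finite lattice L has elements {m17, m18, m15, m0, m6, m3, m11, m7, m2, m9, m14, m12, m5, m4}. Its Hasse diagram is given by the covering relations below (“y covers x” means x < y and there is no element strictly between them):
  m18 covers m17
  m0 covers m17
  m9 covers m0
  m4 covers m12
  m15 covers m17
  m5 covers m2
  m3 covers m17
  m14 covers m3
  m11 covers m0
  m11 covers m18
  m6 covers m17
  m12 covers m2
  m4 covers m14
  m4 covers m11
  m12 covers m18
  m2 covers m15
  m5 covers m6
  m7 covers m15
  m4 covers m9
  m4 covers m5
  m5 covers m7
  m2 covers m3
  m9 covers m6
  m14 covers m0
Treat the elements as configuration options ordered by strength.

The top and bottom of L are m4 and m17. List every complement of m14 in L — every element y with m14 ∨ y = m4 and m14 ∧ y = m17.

Need y with m14 ∨ y = m4 and m14 ∧ y = m17.
Checking each element gives: m15, m18, m6, m7.

m15, m18, m6, m7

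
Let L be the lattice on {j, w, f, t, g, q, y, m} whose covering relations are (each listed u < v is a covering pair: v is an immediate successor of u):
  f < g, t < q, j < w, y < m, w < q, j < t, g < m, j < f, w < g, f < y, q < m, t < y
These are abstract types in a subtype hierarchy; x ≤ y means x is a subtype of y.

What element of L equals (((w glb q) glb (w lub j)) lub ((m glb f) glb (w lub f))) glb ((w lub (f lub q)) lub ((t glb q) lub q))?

g

w ∧ q = w
w ∨ j = w
w ∧ w = w
m ∧ f = f
w ∨ f = g
f ∧ g = f
w ∨ f = g
f ∨ q = m
w ∨ m = m
t ∧ q = t
t ∨ q = q
m ∨ q = m
g ∧ m = g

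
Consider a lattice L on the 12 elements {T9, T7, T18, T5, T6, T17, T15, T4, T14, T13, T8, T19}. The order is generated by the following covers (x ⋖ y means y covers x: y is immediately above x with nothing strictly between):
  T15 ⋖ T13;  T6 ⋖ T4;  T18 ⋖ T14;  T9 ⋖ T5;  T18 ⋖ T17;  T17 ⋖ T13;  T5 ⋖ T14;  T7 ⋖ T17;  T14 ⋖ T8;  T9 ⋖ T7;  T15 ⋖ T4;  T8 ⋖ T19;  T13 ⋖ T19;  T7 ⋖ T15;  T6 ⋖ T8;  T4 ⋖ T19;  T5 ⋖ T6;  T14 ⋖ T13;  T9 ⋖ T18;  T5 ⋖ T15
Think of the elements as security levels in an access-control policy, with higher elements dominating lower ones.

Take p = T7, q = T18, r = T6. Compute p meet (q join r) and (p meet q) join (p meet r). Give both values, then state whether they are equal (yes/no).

T9; T9; yes

q join r = T8, so p meet (q join r) = T7 meet T8 = T9.
p meet q = T9 and p meet r = T9, so (p meet q) join (p meet r) = T9 join T9 = T9.
Equal: yes.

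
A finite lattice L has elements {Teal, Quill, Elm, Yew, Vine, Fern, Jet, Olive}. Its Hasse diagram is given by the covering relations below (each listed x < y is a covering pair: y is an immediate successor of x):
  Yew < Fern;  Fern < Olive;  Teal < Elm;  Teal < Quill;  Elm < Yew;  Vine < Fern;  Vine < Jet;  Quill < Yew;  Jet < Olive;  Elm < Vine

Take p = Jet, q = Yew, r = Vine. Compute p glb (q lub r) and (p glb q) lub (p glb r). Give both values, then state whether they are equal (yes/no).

Vine; Vine; yes

q lub r = Fern, so p glb (q lub r) = Jet glb Fern = Vine.
p glb q = Elm and p glb r = Vine, so (p glb q) lub (p glb r) = Elm lub Vine = Vine.
Equal: yes.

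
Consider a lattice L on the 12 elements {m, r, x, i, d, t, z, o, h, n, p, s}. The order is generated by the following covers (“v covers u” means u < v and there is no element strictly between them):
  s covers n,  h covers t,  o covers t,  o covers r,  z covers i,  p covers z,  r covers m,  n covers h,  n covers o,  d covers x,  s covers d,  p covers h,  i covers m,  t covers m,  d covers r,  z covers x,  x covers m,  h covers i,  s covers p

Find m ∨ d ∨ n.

s

Common upper bounds of {m, d, n}: s.
The least among these is s.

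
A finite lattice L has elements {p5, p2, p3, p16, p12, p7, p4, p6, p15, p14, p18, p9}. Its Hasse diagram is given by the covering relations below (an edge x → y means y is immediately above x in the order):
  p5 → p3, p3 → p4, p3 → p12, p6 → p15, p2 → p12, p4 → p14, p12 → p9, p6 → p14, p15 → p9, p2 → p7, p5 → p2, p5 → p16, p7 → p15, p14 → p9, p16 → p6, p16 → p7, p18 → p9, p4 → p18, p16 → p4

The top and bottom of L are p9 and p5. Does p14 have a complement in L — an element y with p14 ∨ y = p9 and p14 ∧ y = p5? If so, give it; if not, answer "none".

Need y with p14 ∨ y = p9 and p14 ∧ y = p5.
Checking each element gives: p2.

p2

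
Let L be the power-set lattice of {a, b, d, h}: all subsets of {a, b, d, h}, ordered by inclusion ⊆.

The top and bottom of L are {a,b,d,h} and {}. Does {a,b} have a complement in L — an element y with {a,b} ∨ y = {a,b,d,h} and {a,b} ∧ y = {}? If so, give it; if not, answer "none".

{d,h}

Need y with {a,b} ∨ y = {a,b,d,h} and {a,b} ∧ y = {}.
Checking each element gives: {d,h}.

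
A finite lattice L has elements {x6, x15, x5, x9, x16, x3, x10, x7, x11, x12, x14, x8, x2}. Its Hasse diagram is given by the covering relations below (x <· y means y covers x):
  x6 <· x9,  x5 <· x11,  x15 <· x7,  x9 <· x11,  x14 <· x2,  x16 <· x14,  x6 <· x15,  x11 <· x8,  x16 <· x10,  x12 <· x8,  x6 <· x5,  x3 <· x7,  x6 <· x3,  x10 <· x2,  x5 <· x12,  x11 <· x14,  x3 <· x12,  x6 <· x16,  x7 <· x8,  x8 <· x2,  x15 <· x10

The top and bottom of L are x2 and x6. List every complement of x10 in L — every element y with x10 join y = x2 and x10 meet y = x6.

Need y with x10 ∨ y = x2 and x10 ∧ y = x6.
Checking each element gives: x11, x12, x3, x5, x9.

x11, x12, x3, x5, x9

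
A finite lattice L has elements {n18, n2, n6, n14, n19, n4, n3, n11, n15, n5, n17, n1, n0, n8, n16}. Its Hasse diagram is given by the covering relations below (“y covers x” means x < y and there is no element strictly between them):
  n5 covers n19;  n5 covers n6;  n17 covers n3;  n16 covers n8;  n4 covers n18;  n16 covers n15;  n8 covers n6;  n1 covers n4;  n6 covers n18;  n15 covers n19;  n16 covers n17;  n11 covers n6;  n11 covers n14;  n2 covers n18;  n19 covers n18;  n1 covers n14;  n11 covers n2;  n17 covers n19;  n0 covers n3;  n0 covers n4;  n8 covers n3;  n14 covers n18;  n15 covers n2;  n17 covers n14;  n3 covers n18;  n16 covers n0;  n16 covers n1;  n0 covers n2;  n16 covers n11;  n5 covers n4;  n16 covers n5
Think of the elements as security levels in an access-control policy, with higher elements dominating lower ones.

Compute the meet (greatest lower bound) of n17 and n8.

Common lower bounds of {n17, n8}: n18, n3.
The greatest among these is n3.

n3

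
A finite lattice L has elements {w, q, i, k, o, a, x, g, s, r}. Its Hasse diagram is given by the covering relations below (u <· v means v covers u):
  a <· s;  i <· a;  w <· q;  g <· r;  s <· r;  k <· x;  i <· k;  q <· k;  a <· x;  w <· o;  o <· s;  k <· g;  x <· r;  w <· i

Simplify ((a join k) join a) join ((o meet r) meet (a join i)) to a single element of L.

a ∨ k = x
x ∨ a = x
o ∧ r = o
a ∨ i = a
o ∧ a = w
x ∨ w = x

x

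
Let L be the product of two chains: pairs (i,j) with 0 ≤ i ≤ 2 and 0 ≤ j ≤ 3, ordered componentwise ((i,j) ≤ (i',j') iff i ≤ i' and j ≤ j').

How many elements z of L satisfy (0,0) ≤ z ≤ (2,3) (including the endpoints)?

The interval [(0,0), (2,3)] = {(0,0), (0,1), (0,2), (0,3), (1,0), (1,1), (1,2), (1,3), (2,0), (2,1), (2,2), (2,3)}, which has 12 elements.

12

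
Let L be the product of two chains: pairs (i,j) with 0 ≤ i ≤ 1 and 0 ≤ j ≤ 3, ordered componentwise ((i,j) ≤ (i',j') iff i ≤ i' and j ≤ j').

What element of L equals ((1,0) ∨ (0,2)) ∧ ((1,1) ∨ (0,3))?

(1,0) ∨ (0,2) = (1,2)
(1,1) ∨ (0,3) = (1,3)
(1,2) ∧ (1,3) = (1,2)

(1,2)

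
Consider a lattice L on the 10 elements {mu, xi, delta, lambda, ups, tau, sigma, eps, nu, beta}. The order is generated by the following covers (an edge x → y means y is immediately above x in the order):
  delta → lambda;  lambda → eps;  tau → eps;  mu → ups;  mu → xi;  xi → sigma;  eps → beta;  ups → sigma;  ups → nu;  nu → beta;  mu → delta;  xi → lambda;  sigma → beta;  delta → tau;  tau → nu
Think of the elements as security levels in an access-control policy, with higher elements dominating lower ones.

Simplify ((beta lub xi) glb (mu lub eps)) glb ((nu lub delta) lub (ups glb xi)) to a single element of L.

beta ∨ xi = beta
mu ∨ eps = eps
beta ∧ eps = eps
nu ∨ delta = nu
ups ∧ xi = mu
nu ∨ mu = nu
eps ∧ nu = tau

tau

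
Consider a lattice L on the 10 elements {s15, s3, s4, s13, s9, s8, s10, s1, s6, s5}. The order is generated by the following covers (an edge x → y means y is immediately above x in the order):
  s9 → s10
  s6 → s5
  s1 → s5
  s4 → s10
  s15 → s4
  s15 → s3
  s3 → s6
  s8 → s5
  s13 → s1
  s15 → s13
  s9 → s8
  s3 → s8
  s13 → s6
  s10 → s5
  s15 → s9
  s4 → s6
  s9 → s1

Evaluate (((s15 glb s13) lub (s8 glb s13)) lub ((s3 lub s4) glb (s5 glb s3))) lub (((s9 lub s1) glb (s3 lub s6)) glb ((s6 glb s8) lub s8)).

s15 ∧ s13 = s15
s8 ∧ s13 = s15
s15 ∨ s15 = s15
s3 ∨ s4 = s6
s5 ∧ s3 = s3
s6 ∧ s3 = s3
s15 ∨ s3 = s3
s9 ∨ s1 = s1
s3 ∨ s6 = s6
s1 ∧ s6 = s13
s6 ∧ s8 = s3
s3 ∨ s8 = s8
s13 ∧ s8 = s15
s3 ∨ s15 = s3

s3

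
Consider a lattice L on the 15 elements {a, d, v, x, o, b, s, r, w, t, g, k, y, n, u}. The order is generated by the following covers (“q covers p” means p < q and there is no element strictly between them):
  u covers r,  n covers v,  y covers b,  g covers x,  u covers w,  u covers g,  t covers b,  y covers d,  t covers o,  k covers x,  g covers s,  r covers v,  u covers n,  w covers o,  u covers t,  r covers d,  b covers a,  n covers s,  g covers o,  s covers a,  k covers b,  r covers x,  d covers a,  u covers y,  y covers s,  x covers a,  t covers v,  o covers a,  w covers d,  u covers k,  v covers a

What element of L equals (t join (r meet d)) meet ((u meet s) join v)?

n

r ∧ d = d
t ∨ d = u
u ∧ s = s
s ∨ v = n
u ∧ n = n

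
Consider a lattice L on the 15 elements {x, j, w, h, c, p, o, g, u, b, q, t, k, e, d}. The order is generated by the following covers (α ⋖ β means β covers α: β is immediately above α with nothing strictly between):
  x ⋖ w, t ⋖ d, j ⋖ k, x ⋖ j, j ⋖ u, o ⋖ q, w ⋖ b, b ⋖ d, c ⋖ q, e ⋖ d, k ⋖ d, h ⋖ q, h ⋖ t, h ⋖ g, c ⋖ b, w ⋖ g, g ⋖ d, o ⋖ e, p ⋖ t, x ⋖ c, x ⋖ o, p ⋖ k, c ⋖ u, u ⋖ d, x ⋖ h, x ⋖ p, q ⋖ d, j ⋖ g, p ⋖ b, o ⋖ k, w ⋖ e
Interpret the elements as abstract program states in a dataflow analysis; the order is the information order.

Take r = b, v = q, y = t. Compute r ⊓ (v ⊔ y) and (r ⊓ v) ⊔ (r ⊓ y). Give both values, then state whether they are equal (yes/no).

b; b; yes

v ⊔ y = d, so r ⊓ (v ⊔ y) = b ⊓ d = b.
r ⊓ v = c and r ⊓ y = p, so (r ⊓ v) ⊔ (r ⊓ y) = c ⊔ p = b.
Equal: yes.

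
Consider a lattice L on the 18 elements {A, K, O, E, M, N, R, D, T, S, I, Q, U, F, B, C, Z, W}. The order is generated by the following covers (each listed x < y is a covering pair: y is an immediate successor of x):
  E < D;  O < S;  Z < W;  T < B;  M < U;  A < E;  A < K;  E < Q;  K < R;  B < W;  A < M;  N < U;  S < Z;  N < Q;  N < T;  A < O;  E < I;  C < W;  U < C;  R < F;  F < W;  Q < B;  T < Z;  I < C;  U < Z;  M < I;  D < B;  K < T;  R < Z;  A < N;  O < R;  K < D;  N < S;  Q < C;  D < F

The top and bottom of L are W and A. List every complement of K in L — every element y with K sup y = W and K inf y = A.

Need y with K ∨ y = W and K ∧ y = A.
Checking each element gives: C, I.

C, I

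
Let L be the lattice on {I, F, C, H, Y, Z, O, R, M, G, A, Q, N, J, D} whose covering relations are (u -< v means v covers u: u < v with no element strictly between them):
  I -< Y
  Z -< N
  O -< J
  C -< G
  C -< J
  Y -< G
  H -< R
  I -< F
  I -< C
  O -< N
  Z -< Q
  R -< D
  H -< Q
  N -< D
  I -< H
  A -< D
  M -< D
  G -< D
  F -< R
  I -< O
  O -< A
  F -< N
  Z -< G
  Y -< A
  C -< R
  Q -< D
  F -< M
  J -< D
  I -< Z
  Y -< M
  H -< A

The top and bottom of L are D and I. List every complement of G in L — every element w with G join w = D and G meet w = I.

F, H, O

Need w with G ∨ w = D and G ∧ w = I.
Checking each element gives: F, H, O.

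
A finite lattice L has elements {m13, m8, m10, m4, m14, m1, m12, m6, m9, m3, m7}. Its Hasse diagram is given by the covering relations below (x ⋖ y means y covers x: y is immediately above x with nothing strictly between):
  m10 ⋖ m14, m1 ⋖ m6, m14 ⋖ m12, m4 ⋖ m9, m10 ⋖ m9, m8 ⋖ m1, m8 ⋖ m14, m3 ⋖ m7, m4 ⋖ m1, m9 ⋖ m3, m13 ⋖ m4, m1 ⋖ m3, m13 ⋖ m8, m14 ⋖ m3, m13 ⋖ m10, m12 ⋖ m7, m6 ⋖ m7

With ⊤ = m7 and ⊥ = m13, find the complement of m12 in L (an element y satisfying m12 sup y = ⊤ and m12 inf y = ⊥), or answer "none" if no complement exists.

Need y with m12 ∨ y = m7 and m12 ∧ y = m13.
Checking each element gives: m4.

m4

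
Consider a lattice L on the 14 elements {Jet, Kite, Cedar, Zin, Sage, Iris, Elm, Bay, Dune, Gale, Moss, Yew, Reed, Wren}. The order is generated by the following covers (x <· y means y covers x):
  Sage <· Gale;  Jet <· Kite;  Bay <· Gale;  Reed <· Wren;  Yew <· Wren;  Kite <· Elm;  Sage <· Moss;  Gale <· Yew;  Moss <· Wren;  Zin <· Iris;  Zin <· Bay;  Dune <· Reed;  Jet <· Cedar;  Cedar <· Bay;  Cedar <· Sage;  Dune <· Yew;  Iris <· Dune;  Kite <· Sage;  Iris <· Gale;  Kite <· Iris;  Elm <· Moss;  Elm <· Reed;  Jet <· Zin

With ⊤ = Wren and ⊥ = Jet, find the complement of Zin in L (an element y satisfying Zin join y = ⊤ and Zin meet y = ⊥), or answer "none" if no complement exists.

Need y with Zin ∨ y = Wren and Zin ∧ y = Jet.
Checking each element gives: Moss.

Moss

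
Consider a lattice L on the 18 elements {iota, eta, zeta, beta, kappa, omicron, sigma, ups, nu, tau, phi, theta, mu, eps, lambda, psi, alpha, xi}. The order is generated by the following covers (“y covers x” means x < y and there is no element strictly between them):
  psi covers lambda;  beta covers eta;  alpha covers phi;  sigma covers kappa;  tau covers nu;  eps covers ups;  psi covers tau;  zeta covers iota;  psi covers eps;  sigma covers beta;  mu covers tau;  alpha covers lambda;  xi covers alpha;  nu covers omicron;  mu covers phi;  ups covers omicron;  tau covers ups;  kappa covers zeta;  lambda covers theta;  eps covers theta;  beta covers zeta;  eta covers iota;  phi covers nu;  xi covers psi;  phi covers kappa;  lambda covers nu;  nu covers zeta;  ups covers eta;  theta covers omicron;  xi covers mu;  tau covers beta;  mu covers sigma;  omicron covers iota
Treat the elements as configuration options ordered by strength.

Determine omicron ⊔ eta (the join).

ups

Common upper bounds of {omicron, eta}: eps, mu, psi, tau, ups, xi.
The least among these is ups.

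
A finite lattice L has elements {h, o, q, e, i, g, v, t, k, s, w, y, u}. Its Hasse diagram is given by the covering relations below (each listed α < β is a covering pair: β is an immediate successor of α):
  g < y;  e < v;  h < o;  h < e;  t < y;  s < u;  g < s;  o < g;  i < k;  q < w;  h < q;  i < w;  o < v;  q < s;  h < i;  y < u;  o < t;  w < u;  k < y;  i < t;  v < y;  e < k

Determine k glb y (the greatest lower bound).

k

Common lower bounds of {k, y}: e, h, i, k.
The greatest among these is k.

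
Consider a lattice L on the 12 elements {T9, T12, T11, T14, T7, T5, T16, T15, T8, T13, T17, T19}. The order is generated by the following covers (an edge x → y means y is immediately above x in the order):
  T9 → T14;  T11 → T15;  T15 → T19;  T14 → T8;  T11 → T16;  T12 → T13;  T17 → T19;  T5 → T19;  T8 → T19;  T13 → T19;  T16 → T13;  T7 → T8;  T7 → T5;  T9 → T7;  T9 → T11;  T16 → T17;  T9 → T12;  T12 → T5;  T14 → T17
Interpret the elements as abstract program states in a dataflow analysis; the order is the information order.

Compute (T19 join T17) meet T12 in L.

T19 ∨ T17 = T19
T19 ∧ T12 = T12

T12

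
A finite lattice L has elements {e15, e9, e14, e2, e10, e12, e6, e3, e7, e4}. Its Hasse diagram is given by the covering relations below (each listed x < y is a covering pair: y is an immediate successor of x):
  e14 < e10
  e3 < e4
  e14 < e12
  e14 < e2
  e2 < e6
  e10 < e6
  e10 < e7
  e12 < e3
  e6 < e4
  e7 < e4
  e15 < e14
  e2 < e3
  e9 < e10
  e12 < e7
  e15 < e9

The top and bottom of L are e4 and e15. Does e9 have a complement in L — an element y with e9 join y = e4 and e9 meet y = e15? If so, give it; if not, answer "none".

e3

Need y with e9 ∨ y = e4 and e9 ∧ y = e15.
Checking each element gives: e3.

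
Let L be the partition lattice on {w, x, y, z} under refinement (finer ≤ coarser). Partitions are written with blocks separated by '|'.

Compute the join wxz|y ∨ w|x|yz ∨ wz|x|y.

The join of wxz|y, w|x|yz, wz|x|y merges any blocks that overlap across the partitions, giving wxyz.

wxyz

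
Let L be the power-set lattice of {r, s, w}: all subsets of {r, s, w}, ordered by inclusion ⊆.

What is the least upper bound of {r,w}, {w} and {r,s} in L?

{r,s,w}

Under ⊆, join is union: {r,w} ∪ {w} ∪ {r,s} = {r,s,w}.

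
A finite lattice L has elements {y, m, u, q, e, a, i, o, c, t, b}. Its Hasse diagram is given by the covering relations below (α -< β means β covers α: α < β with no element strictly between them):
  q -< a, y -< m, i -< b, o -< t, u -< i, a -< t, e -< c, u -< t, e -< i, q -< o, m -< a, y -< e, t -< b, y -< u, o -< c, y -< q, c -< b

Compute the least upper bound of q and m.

a

Common upper bounds of {q, m}: a, b, t.
The least among these is a.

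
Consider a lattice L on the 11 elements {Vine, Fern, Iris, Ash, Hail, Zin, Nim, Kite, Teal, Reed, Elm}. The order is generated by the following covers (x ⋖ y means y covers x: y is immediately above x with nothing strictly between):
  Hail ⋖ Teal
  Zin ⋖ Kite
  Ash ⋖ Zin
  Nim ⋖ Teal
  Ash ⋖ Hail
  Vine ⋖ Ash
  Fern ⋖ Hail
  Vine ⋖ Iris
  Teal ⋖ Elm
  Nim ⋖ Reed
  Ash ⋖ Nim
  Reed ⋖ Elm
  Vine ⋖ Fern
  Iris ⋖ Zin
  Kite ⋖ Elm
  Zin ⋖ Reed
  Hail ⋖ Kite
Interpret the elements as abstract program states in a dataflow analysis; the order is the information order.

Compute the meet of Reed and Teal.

Common lower bounds of {Reed, Teal}: Ash, Nim, Vine.
The greatest among these is Nim.

Nim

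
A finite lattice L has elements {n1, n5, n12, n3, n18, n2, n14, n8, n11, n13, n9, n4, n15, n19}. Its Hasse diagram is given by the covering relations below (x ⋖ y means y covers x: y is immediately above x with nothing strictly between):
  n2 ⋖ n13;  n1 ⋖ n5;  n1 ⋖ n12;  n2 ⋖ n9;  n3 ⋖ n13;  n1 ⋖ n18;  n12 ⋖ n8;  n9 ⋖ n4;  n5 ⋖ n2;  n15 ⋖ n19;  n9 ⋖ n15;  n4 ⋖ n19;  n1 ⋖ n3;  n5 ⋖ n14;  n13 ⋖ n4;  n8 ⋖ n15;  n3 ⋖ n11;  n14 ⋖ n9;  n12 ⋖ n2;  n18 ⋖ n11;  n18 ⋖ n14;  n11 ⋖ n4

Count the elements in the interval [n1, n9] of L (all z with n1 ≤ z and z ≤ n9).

7

The interval [n1, n9] = {n1, n12, n14, n18, n2, n5, n9}, which has 7 elements.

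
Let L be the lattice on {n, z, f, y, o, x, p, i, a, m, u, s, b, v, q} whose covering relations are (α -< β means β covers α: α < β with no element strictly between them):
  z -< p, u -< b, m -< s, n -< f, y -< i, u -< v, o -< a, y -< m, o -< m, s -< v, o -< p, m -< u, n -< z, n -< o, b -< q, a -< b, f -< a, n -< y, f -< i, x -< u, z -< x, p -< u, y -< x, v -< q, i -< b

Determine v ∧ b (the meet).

u

Common lower bounds of {v, b}: m, n, o, p, u, x, y, z.
The greatest among these is u.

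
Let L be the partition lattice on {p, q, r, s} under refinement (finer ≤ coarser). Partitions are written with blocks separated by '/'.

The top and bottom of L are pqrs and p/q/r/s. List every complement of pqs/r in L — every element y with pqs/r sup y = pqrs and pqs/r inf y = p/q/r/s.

Need y with pqs/r ∨ y = pqrs and pqs/r ∧ y = p/q/r/s.
Checking each element gives: p/q/rs, p/qr/s, pr/q/s.

p/q/rs, p/qr/s, pr/q/s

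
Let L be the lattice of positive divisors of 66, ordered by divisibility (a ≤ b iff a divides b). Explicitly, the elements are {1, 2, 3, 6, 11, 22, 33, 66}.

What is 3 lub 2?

6

In the divisibility order, the join is the least common multiple: lcm(3, 2) = 6.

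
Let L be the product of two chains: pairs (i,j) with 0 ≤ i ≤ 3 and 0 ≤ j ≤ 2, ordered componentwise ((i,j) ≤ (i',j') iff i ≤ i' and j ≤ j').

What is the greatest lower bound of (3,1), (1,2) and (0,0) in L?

(0,0)

In a product of chains, the meet is componentwise min, giving (0,0).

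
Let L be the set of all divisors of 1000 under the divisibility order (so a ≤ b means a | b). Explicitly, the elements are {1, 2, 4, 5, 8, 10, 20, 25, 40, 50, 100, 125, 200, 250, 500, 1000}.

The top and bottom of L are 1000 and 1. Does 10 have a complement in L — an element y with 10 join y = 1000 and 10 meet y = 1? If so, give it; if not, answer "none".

none

For every candidate y, either 10 ∨ y ≠ 1000 or 10 ∧ y ≠ 1; no complement exists.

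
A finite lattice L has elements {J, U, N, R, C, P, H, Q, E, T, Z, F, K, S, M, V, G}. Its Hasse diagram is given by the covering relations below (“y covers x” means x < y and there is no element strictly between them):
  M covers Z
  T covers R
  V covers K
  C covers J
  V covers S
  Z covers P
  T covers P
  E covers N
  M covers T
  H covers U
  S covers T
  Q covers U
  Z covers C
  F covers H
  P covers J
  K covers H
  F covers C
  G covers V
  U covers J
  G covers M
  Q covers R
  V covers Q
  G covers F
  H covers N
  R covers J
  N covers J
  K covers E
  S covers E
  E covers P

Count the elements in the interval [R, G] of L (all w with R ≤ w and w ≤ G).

The interval [R, G] = {G, M, Q, R, S, T, V}, which has 7 elements.

7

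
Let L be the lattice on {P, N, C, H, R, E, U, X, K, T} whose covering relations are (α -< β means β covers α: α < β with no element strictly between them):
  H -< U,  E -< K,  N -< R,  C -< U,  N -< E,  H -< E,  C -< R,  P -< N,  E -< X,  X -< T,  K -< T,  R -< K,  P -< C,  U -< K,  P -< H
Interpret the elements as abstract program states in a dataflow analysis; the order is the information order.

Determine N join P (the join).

N

Common upper bounds of {N, P}: E, K, N, R, T, X.
The least among these is N.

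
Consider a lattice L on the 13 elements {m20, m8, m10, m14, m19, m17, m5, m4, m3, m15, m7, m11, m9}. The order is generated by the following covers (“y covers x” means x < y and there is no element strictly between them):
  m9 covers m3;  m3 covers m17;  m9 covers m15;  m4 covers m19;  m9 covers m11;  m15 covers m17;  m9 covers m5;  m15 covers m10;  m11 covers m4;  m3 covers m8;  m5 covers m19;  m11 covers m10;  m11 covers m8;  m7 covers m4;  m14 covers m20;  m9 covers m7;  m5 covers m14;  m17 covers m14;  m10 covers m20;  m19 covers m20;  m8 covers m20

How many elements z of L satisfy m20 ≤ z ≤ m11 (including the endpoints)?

The interval [m20, m11] = {m10, m11, m19, m20, m4, m8}, which has 6 elements.

6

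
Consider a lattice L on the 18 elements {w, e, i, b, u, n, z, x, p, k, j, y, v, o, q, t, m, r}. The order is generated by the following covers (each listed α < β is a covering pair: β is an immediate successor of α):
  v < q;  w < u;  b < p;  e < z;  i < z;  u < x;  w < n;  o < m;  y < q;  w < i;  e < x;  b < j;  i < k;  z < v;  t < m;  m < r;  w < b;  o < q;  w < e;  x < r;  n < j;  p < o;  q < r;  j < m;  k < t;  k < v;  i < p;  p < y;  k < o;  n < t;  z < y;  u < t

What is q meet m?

Common lower bounds of {q, m}: b, i, k, o, p, w.
The greatest among these is o.

o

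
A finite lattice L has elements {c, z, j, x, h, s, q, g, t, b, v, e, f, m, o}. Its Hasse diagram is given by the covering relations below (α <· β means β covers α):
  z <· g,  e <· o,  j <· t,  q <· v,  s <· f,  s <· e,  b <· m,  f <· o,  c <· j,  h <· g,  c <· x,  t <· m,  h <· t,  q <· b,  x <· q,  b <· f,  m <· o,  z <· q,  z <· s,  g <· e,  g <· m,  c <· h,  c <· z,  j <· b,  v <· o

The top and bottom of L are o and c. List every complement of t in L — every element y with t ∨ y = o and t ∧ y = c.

Need y with t ∨ y = o and t ∧ y = c.
Checking each element gives: s, v.

s, v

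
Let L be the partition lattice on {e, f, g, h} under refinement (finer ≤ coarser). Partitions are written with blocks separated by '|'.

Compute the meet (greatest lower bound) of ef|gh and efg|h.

The meet (common refinement) of ef|gh and efg|h intersects blocks pairwise, giving ef|g|h.

ef|g|h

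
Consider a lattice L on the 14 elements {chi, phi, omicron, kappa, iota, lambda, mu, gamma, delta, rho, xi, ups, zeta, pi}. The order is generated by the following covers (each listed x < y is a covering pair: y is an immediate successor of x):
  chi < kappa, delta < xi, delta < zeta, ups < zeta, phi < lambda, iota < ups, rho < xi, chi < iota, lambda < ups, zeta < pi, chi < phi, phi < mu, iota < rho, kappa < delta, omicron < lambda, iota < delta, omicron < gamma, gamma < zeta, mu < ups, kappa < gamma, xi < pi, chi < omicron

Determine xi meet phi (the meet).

Common lower bounds of {xi, phi}: chi.
The greatest among these is chi.

chi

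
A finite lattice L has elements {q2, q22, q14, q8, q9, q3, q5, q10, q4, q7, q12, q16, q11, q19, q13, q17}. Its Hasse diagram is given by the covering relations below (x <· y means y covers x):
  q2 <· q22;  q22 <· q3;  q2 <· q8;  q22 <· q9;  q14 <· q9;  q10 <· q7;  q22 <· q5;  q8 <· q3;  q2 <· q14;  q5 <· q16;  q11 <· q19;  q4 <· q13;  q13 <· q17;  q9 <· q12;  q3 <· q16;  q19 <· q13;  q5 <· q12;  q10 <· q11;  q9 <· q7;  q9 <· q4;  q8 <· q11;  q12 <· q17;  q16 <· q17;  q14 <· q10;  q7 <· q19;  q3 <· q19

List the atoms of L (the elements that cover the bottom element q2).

The atoms are exactly the elements that cover q2: q14, q22, q8.

q14, q22, q8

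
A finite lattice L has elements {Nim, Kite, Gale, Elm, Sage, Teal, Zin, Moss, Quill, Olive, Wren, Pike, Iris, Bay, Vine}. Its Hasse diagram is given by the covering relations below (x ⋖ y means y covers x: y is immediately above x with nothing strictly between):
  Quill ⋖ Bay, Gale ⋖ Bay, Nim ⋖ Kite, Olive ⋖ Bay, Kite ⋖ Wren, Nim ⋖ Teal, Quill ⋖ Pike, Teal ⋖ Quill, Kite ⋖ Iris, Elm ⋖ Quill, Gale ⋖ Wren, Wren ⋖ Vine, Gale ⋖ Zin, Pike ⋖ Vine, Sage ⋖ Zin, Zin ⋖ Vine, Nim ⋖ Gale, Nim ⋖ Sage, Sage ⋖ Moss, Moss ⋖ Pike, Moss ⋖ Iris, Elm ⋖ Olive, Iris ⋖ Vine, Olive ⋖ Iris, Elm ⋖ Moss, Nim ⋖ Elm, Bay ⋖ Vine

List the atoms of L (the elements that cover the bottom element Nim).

The atoms are exactly the elements that cover Nim: Elm, Gale, Kite, Sage, Teal.

Elm, Gale, Kite, Sage, Teal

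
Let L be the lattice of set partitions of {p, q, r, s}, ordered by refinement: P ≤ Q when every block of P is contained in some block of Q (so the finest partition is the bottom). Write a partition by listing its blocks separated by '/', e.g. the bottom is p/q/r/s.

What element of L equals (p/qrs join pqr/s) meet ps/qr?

ps/qr

p/qrs ∨ pqr/s = pqrs
pqrs ∧ ps/qr = ps/qr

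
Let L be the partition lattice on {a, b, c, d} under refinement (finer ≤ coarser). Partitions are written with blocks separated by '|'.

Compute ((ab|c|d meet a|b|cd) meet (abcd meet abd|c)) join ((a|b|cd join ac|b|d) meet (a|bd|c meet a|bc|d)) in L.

ab|c|d ∧ a|b|cd = a|b|c|d
abcd ∧ abd|c = abd|c
a|b|c|d ∧ abd|c = a|b|c|d
a|b|cd ∨ ac|b|d = acd|b
a|bd|c ∧ a|bc|d = a|b|c|d
acd|b ∧ a|b|c|d = a|b|c|d
a|b|c|d ∨ a|b|c|d = a|b|c|d

a|b|c|d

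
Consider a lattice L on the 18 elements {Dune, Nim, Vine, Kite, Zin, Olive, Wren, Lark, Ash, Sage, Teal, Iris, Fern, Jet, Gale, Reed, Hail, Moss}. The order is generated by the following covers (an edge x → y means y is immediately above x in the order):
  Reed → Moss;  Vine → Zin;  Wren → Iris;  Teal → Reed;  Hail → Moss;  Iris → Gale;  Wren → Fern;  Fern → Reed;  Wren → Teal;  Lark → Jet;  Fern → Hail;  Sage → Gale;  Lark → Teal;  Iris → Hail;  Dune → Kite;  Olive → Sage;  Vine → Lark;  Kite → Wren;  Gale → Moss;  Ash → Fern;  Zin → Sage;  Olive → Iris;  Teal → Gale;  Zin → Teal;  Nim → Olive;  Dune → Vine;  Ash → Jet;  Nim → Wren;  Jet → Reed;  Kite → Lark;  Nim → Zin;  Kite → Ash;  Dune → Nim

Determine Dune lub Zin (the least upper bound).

Common upper bounds of {Dune, Zin}: Gale, Moss, Reed, Sage, Teal, Zin.
The least among these is Zin.

Zin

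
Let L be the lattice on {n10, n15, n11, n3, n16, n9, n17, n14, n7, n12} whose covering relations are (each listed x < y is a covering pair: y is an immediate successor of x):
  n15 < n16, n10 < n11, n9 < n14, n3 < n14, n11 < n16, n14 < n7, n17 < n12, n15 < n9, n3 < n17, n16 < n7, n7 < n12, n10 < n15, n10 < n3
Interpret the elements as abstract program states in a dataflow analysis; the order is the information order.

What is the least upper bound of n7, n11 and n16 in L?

n7

Common upper bounds of {n7, n11, n16}: n12, n7.
The least among these is n7.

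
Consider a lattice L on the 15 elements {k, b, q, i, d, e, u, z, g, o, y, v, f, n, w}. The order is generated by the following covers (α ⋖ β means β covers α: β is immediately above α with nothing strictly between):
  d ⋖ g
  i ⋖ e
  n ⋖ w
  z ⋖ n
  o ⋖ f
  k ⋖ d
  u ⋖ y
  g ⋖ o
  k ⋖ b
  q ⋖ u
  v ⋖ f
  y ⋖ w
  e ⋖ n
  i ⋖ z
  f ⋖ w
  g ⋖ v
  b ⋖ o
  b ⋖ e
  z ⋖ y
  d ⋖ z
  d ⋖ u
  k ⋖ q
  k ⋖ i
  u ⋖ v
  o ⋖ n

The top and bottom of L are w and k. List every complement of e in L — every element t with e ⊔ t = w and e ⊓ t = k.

Need t with e ∨ t = w and e ∧ t = k.
Checking each element gives: q, u, v.

q, u, v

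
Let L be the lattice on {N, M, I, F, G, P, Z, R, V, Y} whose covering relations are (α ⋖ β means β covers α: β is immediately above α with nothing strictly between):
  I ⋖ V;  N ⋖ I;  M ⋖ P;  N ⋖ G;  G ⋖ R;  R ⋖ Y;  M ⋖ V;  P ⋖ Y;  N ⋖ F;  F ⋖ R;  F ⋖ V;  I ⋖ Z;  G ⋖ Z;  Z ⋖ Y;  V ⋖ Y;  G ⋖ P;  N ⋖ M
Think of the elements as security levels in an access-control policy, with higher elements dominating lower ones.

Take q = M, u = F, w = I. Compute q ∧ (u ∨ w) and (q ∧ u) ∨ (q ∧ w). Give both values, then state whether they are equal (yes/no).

u ∨ w = V, so q ∧ (u ∨ w) = M ∧ V = M.
q ∧ u = N and q ∧ w = N, so (q ∧ u) ∨ (q ∧ w) = N ∨ N = N.
Equal: no.

M; N; no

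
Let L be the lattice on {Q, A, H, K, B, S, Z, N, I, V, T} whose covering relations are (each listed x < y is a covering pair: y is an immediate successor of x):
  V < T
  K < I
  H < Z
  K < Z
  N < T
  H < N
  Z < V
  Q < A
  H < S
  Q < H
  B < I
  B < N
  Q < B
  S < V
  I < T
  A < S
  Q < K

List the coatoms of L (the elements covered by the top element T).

I, N, V

The coatoms are exactly the elements covered by T: I, N, V.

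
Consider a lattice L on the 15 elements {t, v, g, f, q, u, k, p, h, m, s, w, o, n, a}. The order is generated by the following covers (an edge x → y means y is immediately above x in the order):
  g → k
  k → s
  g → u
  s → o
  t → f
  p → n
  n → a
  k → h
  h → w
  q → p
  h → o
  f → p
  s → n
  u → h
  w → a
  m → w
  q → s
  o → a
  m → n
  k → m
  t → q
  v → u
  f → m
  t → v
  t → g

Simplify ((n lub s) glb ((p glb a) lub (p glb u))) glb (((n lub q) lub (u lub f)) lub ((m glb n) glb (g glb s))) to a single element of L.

n ∨ s = n
p ∧ a = p
p ∧ u = t
p ∨ t = p
n ∧ p = p
n ∨ q = n
u ∨ f = w
n ∨ w = a
m ∧ n = m
g ∧ s = g
m ∧ g = g
a ∨ g = a
p ∧ a = p

p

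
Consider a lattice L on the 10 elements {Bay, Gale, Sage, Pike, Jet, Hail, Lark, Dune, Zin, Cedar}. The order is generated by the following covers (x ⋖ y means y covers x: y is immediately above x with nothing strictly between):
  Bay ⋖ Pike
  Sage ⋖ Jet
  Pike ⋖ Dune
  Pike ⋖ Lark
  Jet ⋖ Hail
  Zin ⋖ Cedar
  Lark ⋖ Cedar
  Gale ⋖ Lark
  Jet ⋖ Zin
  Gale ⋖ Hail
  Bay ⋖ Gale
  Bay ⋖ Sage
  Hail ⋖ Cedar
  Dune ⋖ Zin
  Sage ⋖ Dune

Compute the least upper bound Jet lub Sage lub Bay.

Common upper bounds of {Jet, Sage, Bay}: Cedar, Hail, Jet, Zin.
The least among these is Jet.

Jet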